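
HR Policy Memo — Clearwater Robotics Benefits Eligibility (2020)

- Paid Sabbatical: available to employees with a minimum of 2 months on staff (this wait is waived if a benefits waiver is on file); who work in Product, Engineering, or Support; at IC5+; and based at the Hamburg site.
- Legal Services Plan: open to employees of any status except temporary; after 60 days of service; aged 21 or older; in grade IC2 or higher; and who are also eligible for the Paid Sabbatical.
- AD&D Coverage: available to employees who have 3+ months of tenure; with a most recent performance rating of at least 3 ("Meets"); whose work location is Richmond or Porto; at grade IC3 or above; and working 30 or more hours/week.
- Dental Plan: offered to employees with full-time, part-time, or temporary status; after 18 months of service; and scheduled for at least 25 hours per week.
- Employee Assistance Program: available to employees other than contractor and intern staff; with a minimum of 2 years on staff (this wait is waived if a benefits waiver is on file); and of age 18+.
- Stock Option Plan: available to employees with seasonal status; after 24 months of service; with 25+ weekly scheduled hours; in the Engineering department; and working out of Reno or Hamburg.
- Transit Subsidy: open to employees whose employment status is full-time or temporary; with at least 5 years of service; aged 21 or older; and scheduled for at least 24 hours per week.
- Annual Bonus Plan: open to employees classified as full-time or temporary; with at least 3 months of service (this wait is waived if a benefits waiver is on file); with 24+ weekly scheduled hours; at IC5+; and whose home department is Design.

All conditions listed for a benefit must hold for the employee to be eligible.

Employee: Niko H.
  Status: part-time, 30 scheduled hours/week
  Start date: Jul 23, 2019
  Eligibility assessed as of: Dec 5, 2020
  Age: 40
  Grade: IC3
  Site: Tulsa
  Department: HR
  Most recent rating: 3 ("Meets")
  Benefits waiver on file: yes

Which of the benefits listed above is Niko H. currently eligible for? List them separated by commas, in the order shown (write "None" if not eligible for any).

Employee Assistance Program

Service from Jul 23, 2019 to Dec 5, 2020: 501 days.
Paid Sabbatical — benefits waiver on file ✓; dept HR ✗ → not eligible.
Legal Services Plan — status part-time ✓ (not excluded); service 501 days ≥ 60 days ✓; age 40 ≥ 21 ✓; grade IC3 ≥ IC2 ✓; not eligible for Paid Sabbatical ✗ → not eligible.
AD&D Coverage — service 501 days ≥ 3 months (≈90 days) ✓; rating 3 ≥ 3 ✓; site Tulsa ✗ (not Richmond or Porto) → not eligible.
Dental Plan — status part-time ✓; service 501 days < 18 months (≈540 days) ✗ → not eligible.
Employee Assistance Program — status part-time ✓ (not excluded); benefits waiver on file ✓; age 40 ≥ 18 ✓ → eligible.
Stock Option Plan — status part-time ✗ (requires seasonal) → not eligible.
Transit Subsidy — status part-time ✗ (requires full-time or temporary) → not eligible.
Annual Bonus Plan — status part-time ✗ (requires full-time or temporary) → not eligible.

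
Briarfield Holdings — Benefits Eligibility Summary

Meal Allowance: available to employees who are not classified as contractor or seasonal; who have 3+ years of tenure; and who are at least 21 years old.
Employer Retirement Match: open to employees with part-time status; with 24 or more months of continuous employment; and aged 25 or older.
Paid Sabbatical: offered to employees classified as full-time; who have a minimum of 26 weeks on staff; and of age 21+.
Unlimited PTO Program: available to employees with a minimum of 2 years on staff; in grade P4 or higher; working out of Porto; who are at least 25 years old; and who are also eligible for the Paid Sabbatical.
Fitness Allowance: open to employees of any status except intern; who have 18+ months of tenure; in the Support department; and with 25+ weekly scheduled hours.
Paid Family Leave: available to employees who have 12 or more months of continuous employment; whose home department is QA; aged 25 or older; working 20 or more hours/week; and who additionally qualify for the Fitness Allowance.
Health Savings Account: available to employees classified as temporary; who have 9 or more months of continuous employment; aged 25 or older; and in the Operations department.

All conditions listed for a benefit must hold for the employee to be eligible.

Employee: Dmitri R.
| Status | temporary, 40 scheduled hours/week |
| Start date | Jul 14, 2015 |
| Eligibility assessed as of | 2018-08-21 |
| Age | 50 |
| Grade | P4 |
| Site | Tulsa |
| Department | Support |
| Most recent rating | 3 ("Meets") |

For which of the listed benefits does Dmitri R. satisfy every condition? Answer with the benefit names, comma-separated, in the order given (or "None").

Meal Allowance, Fitness Allowance

Service from Jul 14, 2015 to 2018-08-21: 1134 days.
Meal Allowance — status temporary ✓ (not excluded); service 1134 days ≥ 3 years (≈1095 days) ✓; age 50 ≥ 21 ✓ → eligible.
Employer Retirement Match — status temporary ✗ (requires part-time) → not eligible.
Paid Sabbatical — status temporary ✗ (requires full-time) → not eligible.
Unlimited PTO Program — service 1134 days ≥ 2 years (≈730 days) ✓; grade P4 ≥ P4 ✓; site Tulsa ✗ (not Porto) → not eligible.
Fitness Allowance — status temporary ✓ (not excluded); service 1134 days ≥ 18 months (≈540 days) ✓; dept Support ✓; 40 hrs/wk ≥ 25 ✓ → eligible.
Paid Family Leave — service 1134 days ≥ 12 months (≈360 days) ✓; dept Support ✗ → not eligible.
Health Savings Account — status temporary ✓; service 1134 days ≥ 9 months (≈270 days) ✓; age 50 ≥ 25 ✓; dept Support ✗ → not eligible.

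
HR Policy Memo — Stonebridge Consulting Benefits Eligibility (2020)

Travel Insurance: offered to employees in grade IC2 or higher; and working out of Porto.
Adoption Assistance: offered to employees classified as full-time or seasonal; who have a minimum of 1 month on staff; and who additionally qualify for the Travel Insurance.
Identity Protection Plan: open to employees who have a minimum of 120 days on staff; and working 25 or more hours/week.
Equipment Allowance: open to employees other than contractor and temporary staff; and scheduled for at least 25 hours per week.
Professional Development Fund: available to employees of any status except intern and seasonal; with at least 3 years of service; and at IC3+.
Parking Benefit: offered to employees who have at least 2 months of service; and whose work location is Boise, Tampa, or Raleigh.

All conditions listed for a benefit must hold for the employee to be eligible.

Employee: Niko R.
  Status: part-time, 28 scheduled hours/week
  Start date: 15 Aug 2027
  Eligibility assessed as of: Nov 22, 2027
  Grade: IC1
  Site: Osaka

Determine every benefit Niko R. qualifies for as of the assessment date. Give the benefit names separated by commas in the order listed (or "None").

Service from 15 Aug 2027 to Nov 22, 2027: 99 days.
Travel Insurance — grade IC1 < IC2 ✗ → not eligible.
Adoption Assistance — status part-time ✗ (requires full-time or seasonal) → not eligible.
Identity Protection Plan — service 99 days < 120 days ✗ → not eligible.
Equipment Allowance — status part-time ✓ (not excluded); 28 hrs/wk ≥ 25 ✓ → eligible.
Professional Development Fund — status part-time ✓ (not excluded); service 99 days < 3 years (≈1095 days) ✗ → not eligible.
Parking Benefit — service 99 days ≥ 2 months (≈60 days) ✓; site Osaka ✗ (not Boise, Tampa, or Raleigh) → not eligible.

Equipment Allowance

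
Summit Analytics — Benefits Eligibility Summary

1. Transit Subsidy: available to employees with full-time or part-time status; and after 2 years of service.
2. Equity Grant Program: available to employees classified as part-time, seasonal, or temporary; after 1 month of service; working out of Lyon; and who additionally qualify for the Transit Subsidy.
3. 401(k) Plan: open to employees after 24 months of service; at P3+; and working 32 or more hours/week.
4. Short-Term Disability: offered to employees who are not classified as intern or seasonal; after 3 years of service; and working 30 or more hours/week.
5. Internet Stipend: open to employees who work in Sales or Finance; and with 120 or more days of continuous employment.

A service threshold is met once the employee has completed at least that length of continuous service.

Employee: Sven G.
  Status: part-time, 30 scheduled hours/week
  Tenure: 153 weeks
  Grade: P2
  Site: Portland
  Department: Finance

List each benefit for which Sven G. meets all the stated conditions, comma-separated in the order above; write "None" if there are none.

Transit Subsidy, Internet Stipend

Transit Subsidy — status part-time ✓; service 153 weeks ≥ 2 years (≈730 days) ✓ → eligible.
Equity Grant Program — status part-time ✓; service 153 weeks ≥ 1 month (≈30 days) ✓; site Portland ✗ (not Lyon) → not eligible.
401(k) Plan — service 153 weeks ≥ 24 months (≈720 days) ✓; grade P2 < P3 ✗ → not eligible.
Short-Term Disability — status part-time ✓ (not excluded); service 153 weeks < 3 years (≈1095 days) ✗ → not eligible.
Internet Stipend — dept Finance ✓; service 153 weeks ≥ 120 days ✓ → eligible.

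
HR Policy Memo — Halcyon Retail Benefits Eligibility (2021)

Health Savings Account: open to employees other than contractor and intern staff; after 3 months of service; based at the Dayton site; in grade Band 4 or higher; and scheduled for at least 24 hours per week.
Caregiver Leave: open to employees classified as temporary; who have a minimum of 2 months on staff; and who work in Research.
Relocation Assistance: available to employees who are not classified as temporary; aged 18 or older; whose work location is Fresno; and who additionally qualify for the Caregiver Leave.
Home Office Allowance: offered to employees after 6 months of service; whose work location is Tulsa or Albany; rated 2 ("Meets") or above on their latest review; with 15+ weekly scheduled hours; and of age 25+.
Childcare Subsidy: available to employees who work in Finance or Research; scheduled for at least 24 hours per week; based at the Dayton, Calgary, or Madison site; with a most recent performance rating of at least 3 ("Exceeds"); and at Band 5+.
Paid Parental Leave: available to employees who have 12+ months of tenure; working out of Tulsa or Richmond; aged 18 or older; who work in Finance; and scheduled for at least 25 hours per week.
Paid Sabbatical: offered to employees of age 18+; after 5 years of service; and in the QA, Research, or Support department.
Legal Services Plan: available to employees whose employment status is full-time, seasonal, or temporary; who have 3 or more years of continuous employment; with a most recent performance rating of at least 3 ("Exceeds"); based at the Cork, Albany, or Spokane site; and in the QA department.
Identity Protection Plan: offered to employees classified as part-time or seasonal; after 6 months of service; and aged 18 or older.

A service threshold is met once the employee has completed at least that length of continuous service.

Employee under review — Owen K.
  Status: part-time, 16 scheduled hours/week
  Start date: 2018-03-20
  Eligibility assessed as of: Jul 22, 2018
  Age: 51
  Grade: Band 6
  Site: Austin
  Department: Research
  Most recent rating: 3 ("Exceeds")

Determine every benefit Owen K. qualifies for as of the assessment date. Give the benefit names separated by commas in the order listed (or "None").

None

Service from 2018-03-20 to Jul 22, 2018: 124 days.
Health Savings Account — status part-time ✓ (not excluded); service 124 days ≥ 3 months (≈90 days) ✓; site Austin ✗ (not Dayton) → not eligible.
Caregiver Leave — status part-time ✗ (requires temporary) → not eligible.
Relocation Assistance — status part-time ✓ (not excluded); age 51 ≥ 18 ✓; site Austin ✗ (not Fresno) → not eligible.
Home Office Allowance — service 124 days < 6 months (≈180 days) ✗ → not eligible.
Childcare Subsidy — dept Research ✓; 16 hrs/wk < 24 ✗ → not eligible.
Paid Parental Leave — service 124 days < 12 months (≈360 days) ✗ → not eligible.
Paid Sabbatical — age 51 ≥ 18 ✓; service 124 days < 5 years (≈1825 days) ✗ → not eligible.
Legal Services Plan — status part-time ✗ (requires full-time, seasonal, or temporary) → not eligible.
Identity Protection Plan — status part-time ✓; service 124 days < 6 months (≈180 days) ✗ → not eligible.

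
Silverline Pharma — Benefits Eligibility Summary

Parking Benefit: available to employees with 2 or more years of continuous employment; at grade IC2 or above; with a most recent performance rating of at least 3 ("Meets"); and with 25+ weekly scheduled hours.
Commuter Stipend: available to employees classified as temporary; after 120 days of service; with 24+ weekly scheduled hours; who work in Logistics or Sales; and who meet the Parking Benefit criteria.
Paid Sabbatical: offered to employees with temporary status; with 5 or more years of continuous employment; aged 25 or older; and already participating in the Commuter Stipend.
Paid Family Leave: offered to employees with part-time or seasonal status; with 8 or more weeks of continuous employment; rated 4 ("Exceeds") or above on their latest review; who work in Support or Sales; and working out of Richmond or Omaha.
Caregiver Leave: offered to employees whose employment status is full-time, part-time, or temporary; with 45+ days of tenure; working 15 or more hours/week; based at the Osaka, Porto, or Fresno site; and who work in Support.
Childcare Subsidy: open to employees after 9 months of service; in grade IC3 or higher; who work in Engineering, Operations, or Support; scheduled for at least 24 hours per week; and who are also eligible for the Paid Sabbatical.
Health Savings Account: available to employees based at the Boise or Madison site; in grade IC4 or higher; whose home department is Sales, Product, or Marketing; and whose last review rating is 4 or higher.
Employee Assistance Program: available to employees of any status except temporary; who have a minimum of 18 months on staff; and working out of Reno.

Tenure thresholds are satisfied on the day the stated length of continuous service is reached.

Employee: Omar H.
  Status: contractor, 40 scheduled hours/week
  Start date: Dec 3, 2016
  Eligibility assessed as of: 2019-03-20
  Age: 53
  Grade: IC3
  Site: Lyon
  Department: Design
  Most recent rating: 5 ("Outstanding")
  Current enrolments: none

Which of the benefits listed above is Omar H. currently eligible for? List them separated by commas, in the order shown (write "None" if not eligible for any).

Parking Benefit

Service from Dec 3, 2016 to 2019-03-20: 837 days.
Parking Benefit — service 837 days ≥ 2 years (≈730 days) ✓; grade IC3 ≥ IC2 ✓; rating 5 ≥ 3 ✓; 40 hrs/wk ≥ 25 ✓ → eligible.
Commuter Stipend — status contractor ✗ (requires temporary) → not eligible.
Paid Sabbatical — status contractor ✗ (requires temporary) → not eligible.
Paid Family Leave — status contractor ✗ (requires part-time or seasonal) → not eligible.
Caregiver Leave — status contractor ✗ (requires full-time, part-time, or temporary) → not eligible.
Childcare Subsidy — service 837 days ≥ 9 months (≈270 days) ✓; grade IC3 ≥ IC3 ✓; dept Design ✗ → not eligible.
Health Savings Account — site Lyon ✗ (not Boise or Madison) → not eligible.
Employee Assistance Program — status contractor ✓ (not excluded); service 837 days ≥ 18 months (≈540 days) ✓; site Lyon ✗ (not Reno) → not eligible.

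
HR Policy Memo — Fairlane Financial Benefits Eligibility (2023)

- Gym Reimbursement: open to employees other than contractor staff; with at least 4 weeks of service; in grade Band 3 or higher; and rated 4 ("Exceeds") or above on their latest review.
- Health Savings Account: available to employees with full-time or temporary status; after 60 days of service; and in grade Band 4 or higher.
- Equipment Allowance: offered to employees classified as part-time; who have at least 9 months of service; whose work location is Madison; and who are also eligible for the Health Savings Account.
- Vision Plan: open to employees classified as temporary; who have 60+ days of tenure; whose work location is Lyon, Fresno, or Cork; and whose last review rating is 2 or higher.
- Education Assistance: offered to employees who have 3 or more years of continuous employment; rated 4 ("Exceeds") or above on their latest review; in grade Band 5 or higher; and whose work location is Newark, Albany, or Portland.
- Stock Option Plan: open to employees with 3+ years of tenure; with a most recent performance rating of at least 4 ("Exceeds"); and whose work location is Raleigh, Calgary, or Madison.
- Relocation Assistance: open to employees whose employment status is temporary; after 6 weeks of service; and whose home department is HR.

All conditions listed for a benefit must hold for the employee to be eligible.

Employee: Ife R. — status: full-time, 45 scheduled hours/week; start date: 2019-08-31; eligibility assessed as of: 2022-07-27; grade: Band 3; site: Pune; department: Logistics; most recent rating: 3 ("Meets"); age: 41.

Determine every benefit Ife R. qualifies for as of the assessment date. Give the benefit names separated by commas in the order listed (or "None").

None

Service from 2019-08-31 to 2022-07-27: 1061 days.
Gym Reimbursement — status full-time ✓ (not excluded); service 1061 days ≥ 4 weeks (≈28 days) ✓; grade Band 3 ≥ Band 3 ✓; rating 3 < 4 ✗ → not eligible.
Health Savings Account — status full-time ✓; service 1061 days ≥ 60 days ✓; grade Band 3 < Band 4 ✗ → not eligible.
Equipment Allowance — status full-time ✗ (requires part-time) → not eligible.
Vision Plan — status full-time ✗ (requires temporary) → not eligible.
Education Assistance — service 1061 days < 3 years (≈1095 days) ✗ → not eligible.
Stock Option Plan — service 1061 days < 3 years (≈1095 days) ✗ → not eligible.
Relocation Assistance — status full-time ✗ (requires temporary) → not eligible.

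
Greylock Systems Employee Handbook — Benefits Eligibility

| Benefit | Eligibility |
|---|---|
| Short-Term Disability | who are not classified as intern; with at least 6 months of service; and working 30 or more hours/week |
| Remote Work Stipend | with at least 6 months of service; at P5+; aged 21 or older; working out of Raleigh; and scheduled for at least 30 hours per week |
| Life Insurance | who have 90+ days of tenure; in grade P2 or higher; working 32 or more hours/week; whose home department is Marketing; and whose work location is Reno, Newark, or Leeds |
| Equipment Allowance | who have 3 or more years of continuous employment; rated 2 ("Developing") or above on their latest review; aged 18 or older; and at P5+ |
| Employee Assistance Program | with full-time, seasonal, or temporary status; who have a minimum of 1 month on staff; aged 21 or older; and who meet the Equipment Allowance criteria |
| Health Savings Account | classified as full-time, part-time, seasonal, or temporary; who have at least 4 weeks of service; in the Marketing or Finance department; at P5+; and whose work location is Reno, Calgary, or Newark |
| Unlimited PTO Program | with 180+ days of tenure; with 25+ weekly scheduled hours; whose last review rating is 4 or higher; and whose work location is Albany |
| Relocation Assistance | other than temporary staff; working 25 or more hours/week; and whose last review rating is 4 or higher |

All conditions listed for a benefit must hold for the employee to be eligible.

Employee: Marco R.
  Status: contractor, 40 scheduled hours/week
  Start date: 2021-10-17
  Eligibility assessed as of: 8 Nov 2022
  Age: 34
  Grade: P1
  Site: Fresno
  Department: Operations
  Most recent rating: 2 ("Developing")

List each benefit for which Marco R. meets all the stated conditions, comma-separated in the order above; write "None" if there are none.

Service from 2021-10-17 to 8 Nov 2022: 387 days.
Short-Term Disability — status contractor ✓ (not excluded); service 387 days ≥ 6 months (≈180 days) ✓; 40 hrs/wk ≥ 30 ✓ → eligible.
Remote Work Stipend — service 387 days ≥ 6 months (≈180 days) ✓; grade P1 < P5 ✗ → not eligible.
Life Insurance — service 387 days ≥ 90 days ✓; grade P1 < P2 ✗ → not eligible.
Equipment Allowance — service 387 days < 3 years (≈1095 days) ✗ → not eligible.
Employee Assistance Program — status contractor ✗ (requires full-time, seasonal, or temporary) → not eligible.
Health Savings Account — status contractor ✗ (requires full-time, part-time, seasonal, or temporary) → not eligible.
Unlimited PTO Program — service 387 days ≥ 180 days ✓; 40 hrs/wk ≥ 25 ✓; rating 2 < 4 ✗ → not eligible.
Relocation Assistance — status contractor ✓ (not excluded); 40 hrs/wk ≥ 25 ✓; rating 2 < 4 ✗ → not eligible.

Short-Term Disability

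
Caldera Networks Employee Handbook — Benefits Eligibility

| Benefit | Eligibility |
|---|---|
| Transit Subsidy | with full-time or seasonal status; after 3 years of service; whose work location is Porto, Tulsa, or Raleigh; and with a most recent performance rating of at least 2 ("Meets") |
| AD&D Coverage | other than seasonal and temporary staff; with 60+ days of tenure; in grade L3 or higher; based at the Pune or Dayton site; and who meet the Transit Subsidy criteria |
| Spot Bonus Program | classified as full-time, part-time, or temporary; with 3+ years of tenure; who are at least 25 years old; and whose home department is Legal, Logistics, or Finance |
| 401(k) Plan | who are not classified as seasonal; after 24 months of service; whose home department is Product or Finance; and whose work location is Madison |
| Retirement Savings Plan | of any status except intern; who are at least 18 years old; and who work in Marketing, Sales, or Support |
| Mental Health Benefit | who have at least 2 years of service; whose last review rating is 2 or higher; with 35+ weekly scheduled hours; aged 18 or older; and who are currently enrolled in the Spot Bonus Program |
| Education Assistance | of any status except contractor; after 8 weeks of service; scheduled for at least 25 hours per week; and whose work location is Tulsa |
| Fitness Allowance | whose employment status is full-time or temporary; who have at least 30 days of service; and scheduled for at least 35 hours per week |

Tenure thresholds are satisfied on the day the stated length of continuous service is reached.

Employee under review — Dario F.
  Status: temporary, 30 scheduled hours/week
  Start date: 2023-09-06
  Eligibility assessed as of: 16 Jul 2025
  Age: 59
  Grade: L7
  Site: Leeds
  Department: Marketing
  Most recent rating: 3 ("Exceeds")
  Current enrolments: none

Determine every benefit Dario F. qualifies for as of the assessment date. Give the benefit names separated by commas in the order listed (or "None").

Retirement Savings Plan

Service from 2023-09-06 to 16 Jul 2025: 679 days.
Transit Subsidy — status temporary ✗ (requires full-time or seasonal) → not eligible.
AD&D Coverage — status temporary ✗ (excluded) → not eligible.
Spot Bonus Program — status temporary ✓; service 679 days < 3 years (≈1095 days) ✗ → not eligible.
401(k) Plan — status temporary ✓ (not excluded); service 679 days < 24 months (≈720 days) ✗ → not eligible.
Retirement Savings Plan — status temporary ✓ (not excluded); age 59 ≥ 18 ✓; dept Marketing ✓ → eligible.
Mental Health Benefit — service 679 days < 2 years (≈730 days) ✗ → not eligible.
Education Assistance — status temporary ✓ (not excluded); service 679 days ≥ 8 weeks (≈56 days) ✓; 30 hrs/wk ≥ 25 ✓; site Leeds ✗ (not Tulsa) → not eligible.
Fitness Allowance — status temporary ✓; service 679 days ≥ 30 days ✓; 30 hrs/wk < 35 ✗ → not eligible.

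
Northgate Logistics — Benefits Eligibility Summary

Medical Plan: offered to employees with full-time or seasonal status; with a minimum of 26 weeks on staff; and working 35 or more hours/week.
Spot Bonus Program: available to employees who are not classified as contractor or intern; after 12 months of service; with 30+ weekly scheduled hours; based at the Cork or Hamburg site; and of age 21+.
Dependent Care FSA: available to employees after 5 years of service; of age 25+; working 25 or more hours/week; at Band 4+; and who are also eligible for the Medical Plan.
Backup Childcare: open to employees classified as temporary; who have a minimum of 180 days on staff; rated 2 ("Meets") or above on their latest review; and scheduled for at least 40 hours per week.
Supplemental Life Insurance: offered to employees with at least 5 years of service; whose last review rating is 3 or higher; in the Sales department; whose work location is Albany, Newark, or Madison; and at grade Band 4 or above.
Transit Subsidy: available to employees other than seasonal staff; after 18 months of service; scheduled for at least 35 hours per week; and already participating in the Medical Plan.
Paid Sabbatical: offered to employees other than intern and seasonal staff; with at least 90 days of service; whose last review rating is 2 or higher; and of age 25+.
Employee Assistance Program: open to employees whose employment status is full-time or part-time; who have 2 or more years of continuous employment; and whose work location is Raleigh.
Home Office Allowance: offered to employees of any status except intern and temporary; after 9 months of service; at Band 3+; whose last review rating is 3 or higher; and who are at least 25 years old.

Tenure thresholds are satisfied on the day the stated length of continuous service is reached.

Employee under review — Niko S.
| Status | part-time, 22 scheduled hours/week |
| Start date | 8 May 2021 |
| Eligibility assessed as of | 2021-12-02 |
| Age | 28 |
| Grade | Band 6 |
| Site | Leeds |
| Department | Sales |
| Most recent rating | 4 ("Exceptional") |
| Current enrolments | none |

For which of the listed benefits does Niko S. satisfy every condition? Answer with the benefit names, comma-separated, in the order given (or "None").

Service from 8 May 2021 to 2021-12-02: 208 days.
Medical Plan — status part-time ✗ (requires full-time or seasonal) → not eligible.
Spot Bonus Program — status part-time ✓ (not excluded); service 208 days < 12 months (≈360 days) ✗ → not eligible.
Dependent Care FSA — service 208 days < 5 years (≈1825 days) ✗ → not eligible.
Backup Childcare — status part-time ✗ (requires temporary) → not eligible.
Supplemental Life Insurance — service 208 days < 5 years (≈1825 days) ✗ → not eligible.
Transit Subsidy — status part-time ✓ (not excluded); service 208 days < 18 months (≈540 days) ✗ → not eligible.
Paid Sabbatical — status part-time ✓ (not excluded); service 208 days ≥ 90 days ✓; rating 4 ≥ 2 ✓; age 28 ≥ 25 ✓ → eligible.
Employee Assistance Program — status part-time ✓; service 208 days < 2 years (≈730 days) ✗ → not eligible.
Home Office Allowance — status part-time ✓ (not excluded); service 208 days < 9 months (≈270 days) ✗ → not eligible.

Paid Sabbatical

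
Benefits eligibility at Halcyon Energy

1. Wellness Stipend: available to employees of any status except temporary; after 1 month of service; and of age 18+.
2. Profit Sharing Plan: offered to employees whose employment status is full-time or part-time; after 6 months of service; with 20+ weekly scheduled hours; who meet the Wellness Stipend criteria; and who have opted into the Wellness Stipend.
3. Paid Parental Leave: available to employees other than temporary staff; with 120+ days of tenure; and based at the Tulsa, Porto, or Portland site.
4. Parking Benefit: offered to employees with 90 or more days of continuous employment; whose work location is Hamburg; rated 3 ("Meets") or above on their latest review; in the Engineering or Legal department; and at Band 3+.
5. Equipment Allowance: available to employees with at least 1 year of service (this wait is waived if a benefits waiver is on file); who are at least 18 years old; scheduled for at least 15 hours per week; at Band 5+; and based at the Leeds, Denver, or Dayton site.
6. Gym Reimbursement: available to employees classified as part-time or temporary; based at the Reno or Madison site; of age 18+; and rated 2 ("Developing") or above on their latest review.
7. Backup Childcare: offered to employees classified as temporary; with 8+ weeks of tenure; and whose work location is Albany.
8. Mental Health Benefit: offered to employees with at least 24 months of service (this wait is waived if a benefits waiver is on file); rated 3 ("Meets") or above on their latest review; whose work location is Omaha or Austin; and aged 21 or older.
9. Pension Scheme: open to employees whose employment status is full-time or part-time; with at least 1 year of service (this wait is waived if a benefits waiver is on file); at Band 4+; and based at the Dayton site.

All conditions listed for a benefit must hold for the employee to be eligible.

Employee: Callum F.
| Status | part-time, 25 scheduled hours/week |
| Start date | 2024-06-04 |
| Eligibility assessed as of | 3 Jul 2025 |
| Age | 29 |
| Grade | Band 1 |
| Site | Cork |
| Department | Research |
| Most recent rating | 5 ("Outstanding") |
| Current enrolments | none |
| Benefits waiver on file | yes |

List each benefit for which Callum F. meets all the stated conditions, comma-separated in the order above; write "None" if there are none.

Service from 2024-06-04 to 3 Jul 2025: 394 days.
Wellness Stipend — status part-time ✓ (not excluded); service 394 days ≥ 1 month (≈30 days) ✓; age 29 ≥ 18 ✓ → eligible.
Profit Sharing Plan — status part-time ✓; service 394 days ≥ 6 months (≈180 days) ✓; 25 hrs/wk ≥ 20 ✓; eligible for Wellness Stipend ✓; not enrolled in Wellness Stipend ✗ → not eligible.
Paid Parental Leave — status part-time ✓ (not excluded); service 394 days ≥ 120 days ✓; site Cork ✗ (not Tulsa, Porto, or Portland) → not eligible.
Parking Benefit — service 394 days ≥ 90 days ✓; site Cork ✗ (not Hamburg) → not eligible.
Equipment Allowance — benefits waiver on file ✓; age 29 ≥ 18 ✓; 25 hrs/wk ≥ 15 ✓; grade Band 1 < Band 5 ✗ → not eligible.
Gym Reimbursement — status part-time ✓; site Cork ✗ (not Reno or Madison) → not eligible.
Backup Childcare — status part-time ✗ (requires temporary) → not eligible.
Mental Health Benefit — benefits waiver on file ✓; rating 5 ≥ 3 ✓; site Cork ✗ (not Omaha or Austin) → not eligible.
Pension Scheme — status part-time ✓; benefits waiver on file ✓; grade Band 1 < Band 4 ✗ → not eligible.

Wellness Stipend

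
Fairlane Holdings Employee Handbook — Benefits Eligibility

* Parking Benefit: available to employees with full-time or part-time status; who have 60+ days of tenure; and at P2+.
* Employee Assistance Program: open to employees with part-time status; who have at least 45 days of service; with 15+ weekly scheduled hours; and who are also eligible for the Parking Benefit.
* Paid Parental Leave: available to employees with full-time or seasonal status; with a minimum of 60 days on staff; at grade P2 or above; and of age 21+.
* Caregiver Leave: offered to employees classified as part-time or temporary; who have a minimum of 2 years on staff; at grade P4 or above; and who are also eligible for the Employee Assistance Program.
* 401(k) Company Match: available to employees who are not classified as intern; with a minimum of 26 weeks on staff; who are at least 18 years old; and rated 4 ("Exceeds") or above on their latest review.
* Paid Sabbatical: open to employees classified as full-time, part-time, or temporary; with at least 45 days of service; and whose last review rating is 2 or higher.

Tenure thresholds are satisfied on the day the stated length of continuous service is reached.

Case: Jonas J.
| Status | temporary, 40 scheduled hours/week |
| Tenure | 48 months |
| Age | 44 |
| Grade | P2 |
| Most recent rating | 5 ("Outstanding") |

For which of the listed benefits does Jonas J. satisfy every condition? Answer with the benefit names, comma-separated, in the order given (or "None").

401(k) Company Match, Paid Sabbatical

Parking Benefit — status temporary ✗ (requires full-time or part-time) → not eligible.
Employee Assistance Program — status temporary ✗ (requires part-time) → not eligible.
Paid Parental Leave — status temporary ✗ (requires full-time or seasonal) → not eligible.
Caregiver Leave — status temporary ✓; service 48 months ≥ 2 years (≈730 days) ✓; grade P2 < P4 ✗ → not eligible.
401(k) Company Match — status temporary ✓ (not excluded); service 48 months ≥ 26 weeks (≈182 days) ✓; age 44 ≥ 18 ✓; rating 5 ≥ 4 ✓ → eligible.
Paid Sabbatical — status temporary ✓; service 48 months ≥ 45 days ✓; rating 5 ≥ 2 ✓ → eligible.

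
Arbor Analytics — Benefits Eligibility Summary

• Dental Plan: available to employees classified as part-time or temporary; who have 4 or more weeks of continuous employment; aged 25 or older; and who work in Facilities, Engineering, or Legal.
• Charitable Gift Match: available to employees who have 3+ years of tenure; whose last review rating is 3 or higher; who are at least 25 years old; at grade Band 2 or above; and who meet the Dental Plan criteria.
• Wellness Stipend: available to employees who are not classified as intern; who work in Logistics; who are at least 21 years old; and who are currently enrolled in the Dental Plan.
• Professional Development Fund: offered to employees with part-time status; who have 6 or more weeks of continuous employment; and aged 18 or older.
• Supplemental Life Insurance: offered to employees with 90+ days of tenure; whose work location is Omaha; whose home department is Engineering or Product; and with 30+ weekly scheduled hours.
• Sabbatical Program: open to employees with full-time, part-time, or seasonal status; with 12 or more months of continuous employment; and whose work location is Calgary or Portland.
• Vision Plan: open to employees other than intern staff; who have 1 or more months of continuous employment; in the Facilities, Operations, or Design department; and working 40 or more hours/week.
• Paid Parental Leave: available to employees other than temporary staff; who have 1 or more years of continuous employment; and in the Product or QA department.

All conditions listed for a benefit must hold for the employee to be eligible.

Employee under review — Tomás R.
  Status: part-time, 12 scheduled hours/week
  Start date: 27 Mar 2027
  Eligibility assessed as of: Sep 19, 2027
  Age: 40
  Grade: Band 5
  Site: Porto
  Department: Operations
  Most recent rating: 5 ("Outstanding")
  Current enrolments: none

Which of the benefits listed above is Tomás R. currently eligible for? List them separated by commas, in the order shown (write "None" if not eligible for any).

Service from 27 Mar 2027 to Sep 19, 2027: 176 days.
Dental Plan — status part-time ✓; service 176 days ≥ 4 weeks (≈28 days) ✓; age 40 ≥ 25 ✓; dept Operations ✗ → not eligible.
Charitable Gift Match — service 176 days < 3 years (≈1095 days) ✗ → not eligible.
Wellness Stipend — status part-time ✓ (not excluded); dept Operations ✗ → not eligible.
Professional Development Fund — status part-time ✓; service 176 days ≥ 6 weeks (≈42 days) ✓; age 40 ≥ 18 ✓ → eligible.
Supplemental Life Insurance — service 176 days ≥ 90 days ✓; site Porto ✗ (not Omaha) → not eligible.
Sabbatical Program — status part-time ✓; service 176 days < 12 months (≈360 days) ✗ → not eligible.
Vision Plan — status part-time ✓ (not excluded); service 176 days ≥ 1 month (≈30 days) ✓; dept Operations ✓; 12 hrs/wk < 40 ✗ → not eligible.
Paid Parental Leave — status part-time ✓ (not excluded); service 176 days < 1 year (≈365 days) ✗ → not eligible.

Professional Development Fund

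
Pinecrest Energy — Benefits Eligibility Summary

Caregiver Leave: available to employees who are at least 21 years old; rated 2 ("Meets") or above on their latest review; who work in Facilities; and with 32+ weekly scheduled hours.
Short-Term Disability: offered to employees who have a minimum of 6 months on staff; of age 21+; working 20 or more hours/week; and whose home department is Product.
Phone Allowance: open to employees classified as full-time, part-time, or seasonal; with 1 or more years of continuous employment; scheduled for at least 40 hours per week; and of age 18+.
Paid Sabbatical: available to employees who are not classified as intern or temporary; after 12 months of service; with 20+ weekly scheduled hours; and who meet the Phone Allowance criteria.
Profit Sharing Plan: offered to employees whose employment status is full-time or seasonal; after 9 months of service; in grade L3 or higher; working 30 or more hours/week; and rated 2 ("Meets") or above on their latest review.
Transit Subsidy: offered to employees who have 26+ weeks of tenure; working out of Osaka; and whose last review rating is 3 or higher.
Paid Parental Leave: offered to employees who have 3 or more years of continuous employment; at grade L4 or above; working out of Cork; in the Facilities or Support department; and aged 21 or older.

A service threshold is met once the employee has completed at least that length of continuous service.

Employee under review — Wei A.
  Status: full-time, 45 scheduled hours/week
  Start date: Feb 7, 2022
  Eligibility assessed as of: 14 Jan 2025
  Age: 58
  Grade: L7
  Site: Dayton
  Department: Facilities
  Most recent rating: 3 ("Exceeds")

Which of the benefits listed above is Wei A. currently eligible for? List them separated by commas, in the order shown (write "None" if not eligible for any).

Caregiver Leave, Phone Allowance, Paid Sabbatical, Profit Sharing Plan

Service from Feb 7, 2022 to 14 Jan 2025: 1072 days.
Caregiver Leave — age 58 ≥ 21 ✓; rating 3 ≥ 2 ✓; dept Facilities ✓; 45 hrs/wk ≥ 32 ✓ → eligible.
Short-Term Disability — service 1072 days ≥ 6 months (≈180 days) ✓; age 58 ≥ 21 ✓; 45 hrs/wk ≥ 20 ✓; dept Facilities ✗ → not eligible.
Phone Allowance — status full-time ✓; service 1072 days ≥ 1 year (≈365 days) ✓; 45 hrs/wk ≥ 40 ✓; age 58 ≥ 18 ✓ → eligible.
Paid Sabbatical — status full-time ✓ (not excluded); service 1072 days ≥ 12 months (≈360 days) ✓; 45 hrs/wk ≥ 20 ✓; eligible for Phone Allowance ✓ → eligible.
Profit Sharing Plan — status full-time ✓; service 1072 days ≥ 9 months (≈270 days) ✓; grade L7 ≥ L3 ✓; 45 hrs/wk ≥ 30 ✓; rating 3 ≥ 2 ✓ → eligible.
Transit Subsidy — service 1072 days ≥ 26 weeks (≈182 days) ✓; site Dayton ✗ (not Osaka) → not eligible.
Paid Parental Leave — service 1072 days < 3 years (≈1095 days) ✗ → not eligible.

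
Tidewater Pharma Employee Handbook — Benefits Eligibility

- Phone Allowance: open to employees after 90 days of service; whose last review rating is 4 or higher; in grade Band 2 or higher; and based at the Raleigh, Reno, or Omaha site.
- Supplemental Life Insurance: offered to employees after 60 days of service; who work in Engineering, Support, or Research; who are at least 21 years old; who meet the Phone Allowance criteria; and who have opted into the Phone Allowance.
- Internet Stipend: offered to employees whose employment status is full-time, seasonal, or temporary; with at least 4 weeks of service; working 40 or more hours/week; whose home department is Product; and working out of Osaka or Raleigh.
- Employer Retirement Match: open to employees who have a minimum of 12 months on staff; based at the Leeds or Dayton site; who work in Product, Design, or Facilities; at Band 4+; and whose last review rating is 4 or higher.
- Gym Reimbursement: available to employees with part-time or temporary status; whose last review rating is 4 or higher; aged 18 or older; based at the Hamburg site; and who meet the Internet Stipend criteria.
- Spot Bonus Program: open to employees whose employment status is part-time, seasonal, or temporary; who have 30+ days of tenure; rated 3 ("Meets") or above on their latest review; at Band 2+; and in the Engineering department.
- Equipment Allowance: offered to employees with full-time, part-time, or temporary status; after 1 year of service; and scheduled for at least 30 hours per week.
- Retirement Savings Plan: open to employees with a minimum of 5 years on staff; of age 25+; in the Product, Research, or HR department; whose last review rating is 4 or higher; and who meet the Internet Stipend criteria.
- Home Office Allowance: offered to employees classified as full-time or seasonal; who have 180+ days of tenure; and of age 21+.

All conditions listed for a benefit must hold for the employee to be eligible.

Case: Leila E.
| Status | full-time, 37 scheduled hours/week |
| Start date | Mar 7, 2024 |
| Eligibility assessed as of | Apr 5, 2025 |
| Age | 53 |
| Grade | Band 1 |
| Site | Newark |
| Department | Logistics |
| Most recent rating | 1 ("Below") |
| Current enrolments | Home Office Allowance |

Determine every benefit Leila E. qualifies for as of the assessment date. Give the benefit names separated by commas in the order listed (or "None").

Service from Mar 7, 2024 to Apr 5, 2025: 394 days.
Phone Allowance — service 394 days ≥ 90 days ✓; rating 1 < 4 ✗ → not eligible.
Supplemental Life Insurance — service 394 days ≥ 60 days ✓; dept Logistics ✗ → not eligible.
Internet Stipend — status full-time ✓; service 394 days ≥ 4 weeks (≈28 days) ✓; 37 hrs/wk < 40 ✗ → not eligible.
Employer Retirement Match — service 394 days ≥ 12 months (≈360 days) ✓; site Newark ✗ (not Leeds or Dayton) → not eligible.
Gym Reimbursement — status full-time ✗ (requires part-time or temporary) → not eligible.
Spot Bonus Program — status full-time ✗ (requires part-time, seasonal, or temporary) → not eligible.
Equipment Allowance — status full-time ✓; service 394 days ≥ 1 year (≈365 days) ✓; 37 hrs/wk ≥ 30 ✓ → eligible.
Retirement Savings Plan — service 394 days < 5 years (≈1825 days) ✗ → not eligible.
Home Office Allowance — status full-time ✓; service 394 days ≥ 180 days ✓; age 53 ≥ 21 ✓ → eligible.

Equipment Allowance, Home Office Allowance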